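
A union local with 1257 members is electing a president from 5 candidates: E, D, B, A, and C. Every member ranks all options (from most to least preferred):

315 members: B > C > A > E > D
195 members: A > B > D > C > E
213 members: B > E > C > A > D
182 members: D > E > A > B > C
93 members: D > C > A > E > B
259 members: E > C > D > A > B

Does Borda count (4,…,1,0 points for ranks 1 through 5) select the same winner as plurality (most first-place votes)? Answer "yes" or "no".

yes

Borda — scores: E 2629, D 2008, B 2879, A 2432, C 2622. Winner: B.
Plurality — first-place votes: E 259, D 275, B 528, A 195, C 0. Winner: B.
The two methods agree.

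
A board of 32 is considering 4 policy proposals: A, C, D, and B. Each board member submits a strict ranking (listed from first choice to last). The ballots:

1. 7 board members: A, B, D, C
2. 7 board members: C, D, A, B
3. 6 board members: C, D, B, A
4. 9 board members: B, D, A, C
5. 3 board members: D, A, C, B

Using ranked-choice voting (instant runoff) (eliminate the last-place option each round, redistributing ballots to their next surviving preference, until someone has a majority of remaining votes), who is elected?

A

Round 1: A 7, C 13, D 3, B 9. Eliminate D.
Round 2: A 10, C 13, B 9. Eliminate B.
Round 3: A 19, C 13. A has a majority.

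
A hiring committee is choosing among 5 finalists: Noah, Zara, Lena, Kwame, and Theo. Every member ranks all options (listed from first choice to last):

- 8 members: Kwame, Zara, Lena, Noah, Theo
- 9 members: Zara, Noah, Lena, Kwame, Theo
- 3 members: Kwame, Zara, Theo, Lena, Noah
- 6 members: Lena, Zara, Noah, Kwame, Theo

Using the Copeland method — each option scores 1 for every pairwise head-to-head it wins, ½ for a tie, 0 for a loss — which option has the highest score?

Noah: beats Kwame and Theo; loses to Zara and Lena → score 2.
Zara: beats Noah, Lena, Kwame, and Theo → score 4.
Lena: beats Noah, Kwame, and Theo; loses to Zara → score 3.
Kwame: beats Theo; loses to Noah, Zara, and Lena → score 1.
Theo: loses to Noah, Zara, Lena, and Kwame → score 0.
Zara has the best pairwise record.

Zara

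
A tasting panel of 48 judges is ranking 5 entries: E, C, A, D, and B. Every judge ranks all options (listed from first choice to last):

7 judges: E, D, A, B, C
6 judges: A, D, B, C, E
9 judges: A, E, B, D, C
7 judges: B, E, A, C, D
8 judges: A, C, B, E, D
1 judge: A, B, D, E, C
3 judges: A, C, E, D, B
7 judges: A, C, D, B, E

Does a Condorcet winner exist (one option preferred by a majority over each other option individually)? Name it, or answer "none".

A

A vs E: 34–14 for A.
A vs C: 48–0 for A.
A vs D: 41–7 for A.
A vs B: 41–7 for A.
A beats every other option head-to-head.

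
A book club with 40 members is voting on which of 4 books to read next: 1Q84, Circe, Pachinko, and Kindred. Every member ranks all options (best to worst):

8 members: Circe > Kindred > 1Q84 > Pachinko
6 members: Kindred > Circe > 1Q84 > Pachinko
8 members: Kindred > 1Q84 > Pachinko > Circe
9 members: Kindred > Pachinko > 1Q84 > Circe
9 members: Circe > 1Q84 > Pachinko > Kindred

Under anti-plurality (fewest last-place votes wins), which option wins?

Last-place votes: 1Q84 0, Circe 17, Pachinko 14, Kindred 9.
1Q84 is ranked last by the fewest voters, so 1Q84 wins.

1Q84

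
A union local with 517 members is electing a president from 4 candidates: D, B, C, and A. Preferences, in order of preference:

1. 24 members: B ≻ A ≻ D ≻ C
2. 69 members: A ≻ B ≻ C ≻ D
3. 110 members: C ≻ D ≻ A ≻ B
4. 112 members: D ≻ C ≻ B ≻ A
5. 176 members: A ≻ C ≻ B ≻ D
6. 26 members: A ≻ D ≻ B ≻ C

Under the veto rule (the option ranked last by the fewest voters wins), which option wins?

Last-place votes: D 245, B 110, C 50, A 112.
C is ranked last by the fewest voters, so C wins.

C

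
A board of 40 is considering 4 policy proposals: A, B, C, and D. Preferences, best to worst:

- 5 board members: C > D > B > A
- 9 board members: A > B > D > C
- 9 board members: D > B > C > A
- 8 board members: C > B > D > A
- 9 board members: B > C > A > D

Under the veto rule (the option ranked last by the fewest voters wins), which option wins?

B

Last-place votes: A 22, B 0, C 9, D 9.
B is ranked last by the fewest voters, so B wins.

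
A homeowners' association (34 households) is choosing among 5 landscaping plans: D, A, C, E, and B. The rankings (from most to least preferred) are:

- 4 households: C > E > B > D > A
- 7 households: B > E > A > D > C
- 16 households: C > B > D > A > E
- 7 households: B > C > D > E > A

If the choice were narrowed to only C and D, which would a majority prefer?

Voters preferring C to D: 27; preferring D to C: 7.
C wins the head-to-head.

C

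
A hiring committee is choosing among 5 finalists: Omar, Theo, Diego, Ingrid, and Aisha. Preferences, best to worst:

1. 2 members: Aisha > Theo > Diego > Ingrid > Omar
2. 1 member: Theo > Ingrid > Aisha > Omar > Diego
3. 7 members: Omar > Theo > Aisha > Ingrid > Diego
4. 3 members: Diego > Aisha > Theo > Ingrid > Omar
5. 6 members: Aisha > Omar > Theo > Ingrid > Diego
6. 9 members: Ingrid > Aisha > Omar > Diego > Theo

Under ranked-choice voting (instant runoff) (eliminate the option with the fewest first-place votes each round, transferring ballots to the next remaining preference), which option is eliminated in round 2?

Round 1: Omar 7, Theo 1, Diego 3, Ingrid 9, Aisha 8. Eliminate Theo.
Round 2: Omar 7, Diego 3, Ingrid 10, Aisha 8. Eliminate Diego.

Diego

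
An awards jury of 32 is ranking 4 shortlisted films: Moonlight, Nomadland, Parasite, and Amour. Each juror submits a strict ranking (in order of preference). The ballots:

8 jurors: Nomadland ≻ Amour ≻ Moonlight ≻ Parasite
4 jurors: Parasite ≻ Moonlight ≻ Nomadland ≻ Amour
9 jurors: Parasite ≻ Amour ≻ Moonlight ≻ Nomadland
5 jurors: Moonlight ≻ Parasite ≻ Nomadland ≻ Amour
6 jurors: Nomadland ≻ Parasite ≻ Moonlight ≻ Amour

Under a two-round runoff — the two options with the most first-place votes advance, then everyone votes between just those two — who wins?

Round 1 first-place votes: Moonlight 5, Nomadland 14, Parasite 13, Amour 0.
Nomadland and Parasite advance.
Runoff: Nomadland is preferred to Parasite by 14 voters; Parasite by 18.
Parasite wins the runoff.

Parasite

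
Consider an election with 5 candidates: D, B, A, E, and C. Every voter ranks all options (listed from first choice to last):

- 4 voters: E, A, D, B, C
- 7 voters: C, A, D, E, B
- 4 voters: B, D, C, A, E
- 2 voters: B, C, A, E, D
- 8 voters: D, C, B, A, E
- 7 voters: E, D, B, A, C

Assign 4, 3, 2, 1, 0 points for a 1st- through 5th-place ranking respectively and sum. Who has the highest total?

D

D: 4·2 + 7·2 + 4·3 + 2·0 + 8·4 + 7·3 = 87
B: 4·1 + 7·0 + 4·4 + 2·4 + 8·2 + 7·2 = 58
A: 4·3 + 7·3 + 4·1 + 2·2 + 8·1 + 7·1 = 56
E: 4·4 + 7·1 + 4·0 + 2·1 + 8·0 + 7·4 = 53
C: 4·0 + 7·4 + 4·2 + 2·3 + 8·3 + 7·0 = 66
D has the highest Borda score (87).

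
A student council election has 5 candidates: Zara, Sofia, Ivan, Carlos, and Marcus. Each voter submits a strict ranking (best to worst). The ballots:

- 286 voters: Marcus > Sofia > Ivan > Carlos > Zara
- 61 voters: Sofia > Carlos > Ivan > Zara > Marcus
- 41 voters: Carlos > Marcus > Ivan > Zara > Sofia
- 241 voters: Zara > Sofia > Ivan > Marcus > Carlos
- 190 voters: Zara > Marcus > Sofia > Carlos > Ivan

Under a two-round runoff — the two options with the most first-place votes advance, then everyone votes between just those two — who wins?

Zara

Round 1 first-place votes: Zara 431, Sofia 61, Ivan 0, Carlos 41, Marcus 286.
Zara and Marcus advance.
Runoff: Zara is preferred to Marcus by 492 voters; Marcus by 327.
Zara wins the runoff.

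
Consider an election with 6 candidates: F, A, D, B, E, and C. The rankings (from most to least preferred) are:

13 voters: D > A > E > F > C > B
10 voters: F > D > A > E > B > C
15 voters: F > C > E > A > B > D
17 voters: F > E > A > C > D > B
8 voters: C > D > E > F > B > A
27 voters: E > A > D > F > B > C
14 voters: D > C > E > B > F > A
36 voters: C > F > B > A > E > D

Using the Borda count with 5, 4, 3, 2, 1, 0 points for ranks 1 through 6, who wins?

F

F: 13·2 + 10·5 + 15·5 + 17·5 + 8·2 + 27·2 + 14·1 + 36·4 = 464
A: 13·4 + 10·3 + 15·2 + 17·3 + 8·0 + 27·4 + 14·0 + 36·2 = 343
D: 13·5 + 10·4 + 15·0 + 17·1 + 8·4 + 27·3 + 14·5 + 36·0 = 305
B: 13·0 + 10·1 + 15·1 + 17·0 + 8·1 + 27·1 + 14·2 + 36·3 = 196
E: 13·3 + 10·2 + 15·3 + 17·4 + 8·3 + 27·5 + 14·3 + 36·1 = 409
C: 13·1 + 10·0 + 15·4 + 17·2 + 8·5 + 27·0 + 14·4 + 36·5 = 383
F has the highest Borda score (464).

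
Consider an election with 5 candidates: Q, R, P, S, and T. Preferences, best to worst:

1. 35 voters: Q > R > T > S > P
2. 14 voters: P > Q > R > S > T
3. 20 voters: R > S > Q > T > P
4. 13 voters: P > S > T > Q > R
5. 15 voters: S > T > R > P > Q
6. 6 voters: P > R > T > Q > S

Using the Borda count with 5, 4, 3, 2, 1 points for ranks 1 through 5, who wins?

Q: 35·5 + 14·4 + 20·3 + 13·2 + 15·1 + 6·2 = 344
R: 35·4 + 14·3 + 20·5 + 13·1 + 15·3 + 6·4 = 364
P: 35·1 + 14·5 + 20·1 + 13·5 + 15·2 + 6·5 = 250
S: 35·2 + 14·2 + 20·4 + 13·4 + 15·5 + 6·1 = 311
T: 35·3 + 14·1 + 20·2 + 13·3 + 15·4 + 6·3 = 276
R has the highest Borda score (364).

R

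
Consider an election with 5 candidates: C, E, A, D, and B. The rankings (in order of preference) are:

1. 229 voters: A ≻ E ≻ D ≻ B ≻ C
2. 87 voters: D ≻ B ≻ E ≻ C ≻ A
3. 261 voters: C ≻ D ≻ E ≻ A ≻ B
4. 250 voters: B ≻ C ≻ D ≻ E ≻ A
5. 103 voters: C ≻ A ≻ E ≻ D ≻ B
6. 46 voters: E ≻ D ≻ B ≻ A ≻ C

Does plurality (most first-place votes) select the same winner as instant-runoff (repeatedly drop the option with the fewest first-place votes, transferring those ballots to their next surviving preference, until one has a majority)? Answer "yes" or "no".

Plurality — first-place votes: C 364, E 46, A 229, D 87, B 250. Winner: C.
Instant-runoff — R1 C 364, E 46, A 229, D 87, B 250 (E out); R2 C 364, A 229, D 133, B 250 (D out); R3 C 364, A 229, B 383 (A out); R4 C 364, B 612 (B winner). Winner: B.
The two methods disagree.

no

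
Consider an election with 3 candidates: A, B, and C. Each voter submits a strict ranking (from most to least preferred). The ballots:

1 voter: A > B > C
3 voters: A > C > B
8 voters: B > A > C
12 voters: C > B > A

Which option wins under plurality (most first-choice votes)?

First-place votes: A 4, B 8, C 12.
C has the most first-place votes.

C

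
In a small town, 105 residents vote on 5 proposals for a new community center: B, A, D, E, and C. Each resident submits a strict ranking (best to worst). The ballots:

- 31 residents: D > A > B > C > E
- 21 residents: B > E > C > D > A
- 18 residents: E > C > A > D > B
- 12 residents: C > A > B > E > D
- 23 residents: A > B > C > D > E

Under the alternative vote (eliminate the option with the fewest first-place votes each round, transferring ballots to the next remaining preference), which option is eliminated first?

C

Round 1: B 21, A 23, D 31, E 18, C 12. Eliminate C.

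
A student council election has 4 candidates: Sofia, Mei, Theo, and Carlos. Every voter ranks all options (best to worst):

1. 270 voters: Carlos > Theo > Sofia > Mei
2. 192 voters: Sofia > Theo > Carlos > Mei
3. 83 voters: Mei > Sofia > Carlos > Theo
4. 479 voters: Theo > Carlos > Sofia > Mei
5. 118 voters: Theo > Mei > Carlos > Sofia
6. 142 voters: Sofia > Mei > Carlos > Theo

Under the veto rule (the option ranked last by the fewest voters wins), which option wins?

Last-place votes: Sofia 118, Mei 941, Theo 225, Carlos 0.
Carlos is ranked last by the fewest voters, so Carlos wins.

Carlos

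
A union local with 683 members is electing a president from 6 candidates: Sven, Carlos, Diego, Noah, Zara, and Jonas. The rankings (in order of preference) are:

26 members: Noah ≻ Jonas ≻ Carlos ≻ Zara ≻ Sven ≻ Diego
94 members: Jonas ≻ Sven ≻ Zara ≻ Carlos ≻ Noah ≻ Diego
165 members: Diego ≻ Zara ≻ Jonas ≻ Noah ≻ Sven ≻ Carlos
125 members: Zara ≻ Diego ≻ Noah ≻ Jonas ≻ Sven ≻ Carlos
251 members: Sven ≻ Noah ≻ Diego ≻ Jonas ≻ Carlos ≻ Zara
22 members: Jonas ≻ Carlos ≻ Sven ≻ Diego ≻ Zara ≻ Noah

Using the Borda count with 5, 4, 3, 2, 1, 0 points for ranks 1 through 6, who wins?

Diego

Sven: 26·1 + 94·4 + 165·1 + 125·1 + 251·5 + 22·3 = 2013
Carlos: 26·3 + 94·2 + 165·0 + 125·0 + 251·1 + 22·4 = 605
Diego: 26·0 + 94·0 + 165·5 + 125·4 + 251·3 + 22·2 = 2122
Noah: 26·5 + 94·1 + 165·2 + 125·3 + 251·4 + 22·0 = 1933
Zara: 26·2 + 94·3 + 165·4 + 125·5 + 251·0 + 22·1 = 1641
Jonas: 26·4 + 94·5 + 165·3 + 125·2 + 251·2 + 22·5 = 1931
Diego has the highest Borda score (2122).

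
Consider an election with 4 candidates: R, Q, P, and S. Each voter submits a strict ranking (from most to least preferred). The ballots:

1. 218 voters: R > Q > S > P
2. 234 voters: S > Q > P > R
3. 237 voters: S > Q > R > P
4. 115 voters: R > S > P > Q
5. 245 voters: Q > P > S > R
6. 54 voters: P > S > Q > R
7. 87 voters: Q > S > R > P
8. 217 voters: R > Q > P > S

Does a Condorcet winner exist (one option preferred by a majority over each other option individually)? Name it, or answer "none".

Q vs R: 857–550 for Q.
Q vs P: 1238–169 for Q.
Q vs S: 767–640 for Q.
Q beats every other option head-to-head.

Q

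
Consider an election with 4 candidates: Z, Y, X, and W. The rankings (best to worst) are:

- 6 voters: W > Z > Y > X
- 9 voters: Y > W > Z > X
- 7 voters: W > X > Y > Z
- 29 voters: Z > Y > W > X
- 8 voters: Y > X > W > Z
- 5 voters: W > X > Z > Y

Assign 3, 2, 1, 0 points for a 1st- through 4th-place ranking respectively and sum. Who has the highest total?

Y

Z: 6·2 + 9·1 + 7·0 + 29·3 + 8·0 + 5·1 = 113
Y: 6·1 + 9·3 + 7·1 + 29·2 + 8·3 + 5·0 = 122
X: 6·0 + 9·0 + 7·2 + 29·0 + 8·2 + 5·2 = 40
W: 6·3 + 9·2 + 7·3 + 29·1 + 8·1 + 5·3 = 109
Y has the highest Borda score (122).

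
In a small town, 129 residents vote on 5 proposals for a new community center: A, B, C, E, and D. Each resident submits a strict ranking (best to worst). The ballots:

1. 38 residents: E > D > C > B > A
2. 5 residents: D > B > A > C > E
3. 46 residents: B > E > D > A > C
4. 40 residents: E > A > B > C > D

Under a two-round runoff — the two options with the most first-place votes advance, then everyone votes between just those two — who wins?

Round 1 first-place votes: A 0, B 46, C 0, E 78, D 5.
E and B advance.
Runoff: E is preferred to B by 78 voters; B by 51.
E wins the runoff.

E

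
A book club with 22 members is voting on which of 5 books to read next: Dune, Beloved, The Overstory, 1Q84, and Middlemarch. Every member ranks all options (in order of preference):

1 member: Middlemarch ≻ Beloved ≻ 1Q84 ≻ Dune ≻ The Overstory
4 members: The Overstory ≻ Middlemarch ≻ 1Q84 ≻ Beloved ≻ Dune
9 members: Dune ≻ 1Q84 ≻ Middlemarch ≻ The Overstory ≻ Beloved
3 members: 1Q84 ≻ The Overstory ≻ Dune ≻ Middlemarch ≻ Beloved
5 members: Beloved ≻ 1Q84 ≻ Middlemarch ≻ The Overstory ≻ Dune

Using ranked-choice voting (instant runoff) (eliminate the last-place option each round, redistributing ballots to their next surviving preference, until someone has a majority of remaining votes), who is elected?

The Overstory

Round 1: Dune 9, Beloved 5, The Overstory 4, 1Q84 3, Middlemarch 1. Eliminate Middlemarch.
Round 2: Dune 9, Beloved 6, The Overstory 4, 1Q84 3. Eliminate 1Q84.
Round 3: Dune 9, Beloved 6, The Overstory 7. Eliminate Beloved.
Round 4: Dune 10, The Overstory 12. The Overstory has a majority.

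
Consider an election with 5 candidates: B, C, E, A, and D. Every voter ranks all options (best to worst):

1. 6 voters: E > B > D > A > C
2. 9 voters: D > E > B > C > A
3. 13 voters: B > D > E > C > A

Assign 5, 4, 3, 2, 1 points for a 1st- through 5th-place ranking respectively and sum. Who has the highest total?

B

B: 6·4 + 9·3 + 13·5 = 116
C: 6·1 + 9·2 + 13·2 = 50
E: 6·5 + 9·4 + 13·3 = 105
A: 6·2 + 9·1 + 13·1 = 34
D: 6·3 + 9·5 + 13·4 = 115
B has the highest Borda score (116).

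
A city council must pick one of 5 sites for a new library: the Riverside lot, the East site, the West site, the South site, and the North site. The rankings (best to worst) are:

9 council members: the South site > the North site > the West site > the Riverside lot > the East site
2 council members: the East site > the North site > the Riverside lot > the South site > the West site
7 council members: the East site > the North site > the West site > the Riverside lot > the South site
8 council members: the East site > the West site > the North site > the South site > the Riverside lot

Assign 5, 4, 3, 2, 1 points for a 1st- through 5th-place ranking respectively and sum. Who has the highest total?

the Riverside lot: 9·2 + 2·3 + 7·2 + 8·1 = 46
the East site: 9·1 + 2·5 + 7·5 + 8·5 = 94
the West site: 9·3 + 2·1 + 7·3 + 8·4 = 82
the South site: 9·5 + 2·2 + 7·1 + 8·2 = 72
the North site: 9·4 + 2·4 + 7·4 + 8·3 = 96
the North site has the highest Borda score (96).

the North site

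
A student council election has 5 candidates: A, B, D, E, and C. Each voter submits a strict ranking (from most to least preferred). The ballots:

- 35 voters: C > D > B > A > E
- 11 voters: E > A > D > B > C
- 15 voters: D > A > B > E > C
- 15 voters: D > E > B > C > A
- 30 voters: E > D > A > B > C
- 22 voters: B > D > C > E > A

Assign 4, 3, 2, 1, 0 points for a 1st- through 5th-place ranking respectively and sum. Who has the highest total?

D

A: 35·1 + 11·3 + 15·3 + 15·0 + 30·2 + 22·0 = 173
B: 35·2 + 11·1 + 15·2 + 15·2 + 30·1 + 22·4 = 259
D: 35·3 + 11·2 + 15·4 + 15·4 + 30·3 + 22·3 = 403
E: 35·0 + 11·4 + 15·1 + 15·3 + 30·4 + 22·1 = 246
C: 35·4 + 11·0 + 15·0 + 15·1 + 30·0 + 22·2 = 199
D has the highest Borda score (403).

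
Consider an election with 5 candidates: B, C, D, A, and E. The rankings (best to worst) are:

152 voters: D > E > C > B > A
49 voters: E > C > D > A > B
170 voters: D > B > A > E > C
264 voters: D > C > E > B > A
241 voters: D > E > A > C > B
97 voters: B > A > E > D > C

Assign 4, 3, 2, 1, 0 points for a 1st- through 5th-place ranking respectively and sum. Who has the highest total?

D

B: 152·1 + 49·0 + 170·3 + 264·1 + 241·0 + 97·4 = 1314
C: 152·2 + 49·3 + 170·0 + 264·3 + 241·1 + 97·0 = 1484
D: 152·4 + 49·2 + 170·4 + 264·4 + 241·4 + 97·1 = 3503
A: 152·0 + 49·1 + 170·2 + 264·0 + 241·2 + 97·3 = 1162
E: 152·3 + 49·4 + 170·1 + 264·2 + 241·3 + 97·2 = 2267
D has the highest Borda score (3503).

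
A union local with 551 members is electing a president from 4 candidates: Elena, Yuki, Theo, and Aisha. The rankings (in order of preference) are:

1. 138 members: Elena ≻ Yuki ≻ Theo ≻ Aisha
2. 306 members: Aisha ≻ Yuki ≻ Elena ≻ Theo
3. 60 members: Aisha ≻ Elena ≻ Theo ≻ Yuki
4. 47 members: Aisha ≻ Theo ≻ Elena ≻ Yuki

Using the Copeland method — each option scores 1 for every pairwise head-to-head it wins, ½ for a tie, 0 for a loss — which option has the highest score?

Aisha

Elena: beats Theo; loses to Yuki and Aisha → score 1.
Yuki: beats Elena and Theo; loses to Aisha → score 2.
Theo: loses to Elena, Yuki, and Aisha → score 0.
Aisha: beats Elena, Yuki, and Theo → score 3.
Aisha has the best pairwise record.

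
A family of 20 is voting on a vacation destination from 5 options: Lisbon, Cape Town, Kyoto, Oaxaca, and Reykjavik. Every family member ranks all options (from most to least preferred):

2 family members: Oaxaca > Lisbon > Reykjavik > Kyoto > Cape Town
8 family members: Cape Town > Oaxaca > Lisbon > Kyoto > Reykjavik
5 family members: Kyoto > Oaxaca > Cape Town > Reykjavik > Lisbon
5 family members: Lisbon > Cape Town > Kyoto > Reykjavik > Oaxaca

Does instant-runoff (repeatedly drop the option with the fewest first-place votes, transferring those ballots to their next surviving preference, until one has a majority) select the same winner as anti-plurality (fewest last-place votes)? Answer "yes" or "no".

Instant-runoff — R1 Lisbon 5, Cape Town 8, Kyoto 5, Oaxaca 2, Reykjavik 0 (Reykjavik out); R2 Lisbon 5, Cape Town 8, Kyoto 5, Oaxaca 2 (Oaxaca out); R3 Lisbon 7, Cape Town 8, Kyoto 5 (Kyoto out); R4 Lisbon 7, Cape Town 13 (Cape Town winner). Winner: Cape Town.
Anti-plurality — last-place votes: Lisbon 5, Cape Town 2, Kyoto 0, Oaxaca 5, Reykjavik 8. Winner: Kyoto.
The two methods disagree.

no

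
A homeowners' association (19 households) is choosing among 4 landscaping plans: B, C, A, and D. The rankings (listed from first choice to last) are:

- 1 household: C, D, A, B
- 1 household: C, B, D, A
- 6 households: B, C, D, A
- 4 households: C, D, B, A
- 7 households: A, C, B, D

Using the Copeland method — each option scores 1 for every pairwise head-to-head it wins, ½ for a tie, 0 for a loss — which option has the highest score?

C

B: beats A and D; loses to C → score 2.
C: beats B, A, and D → score 3.
A: loses to B, C, and D → score 0.
D: beats A; loses to B and C → score 1.
C has the best pairwise record.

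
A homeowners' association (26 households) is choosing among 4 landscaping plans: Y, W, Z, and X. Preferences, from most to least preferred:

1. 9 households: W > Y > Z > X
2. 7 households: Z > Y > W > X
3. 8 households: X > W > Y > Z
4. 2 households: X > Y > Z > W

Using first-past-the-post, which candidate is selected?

X

First-place votes: Y 0, W 9, Z 7, X 10.
X has the most first-place votes.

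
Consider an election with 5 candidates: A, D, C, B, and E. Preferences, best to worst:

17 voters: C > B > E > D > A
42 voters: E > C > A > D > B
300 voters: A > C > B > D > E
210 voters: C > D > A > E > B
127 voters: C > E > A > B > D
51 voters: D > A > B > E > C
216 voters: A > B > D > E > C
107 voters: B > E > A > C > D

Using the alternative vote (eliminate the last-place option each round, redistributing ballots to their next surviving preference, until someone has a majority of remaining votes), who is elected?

A

Round 1: A 516, D 51, C 354, B 107, E 42. Eliminate E.
Round 2: A 516, D 51, C 396, B 107. Eliminate D.
Round 3: A 567, C 396, B 107. A has a majority.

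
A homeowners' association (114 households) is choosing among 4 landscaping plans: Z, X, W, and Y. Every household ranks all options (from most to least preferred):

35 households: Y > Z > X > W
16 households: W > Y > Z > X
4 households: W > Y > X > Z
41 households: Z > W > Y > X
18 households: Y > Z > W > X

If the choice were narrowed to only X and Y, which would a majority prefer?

Y

Voters preferring X to Y: 0; preferring Y to X: 114.
Y wins the head-to-head.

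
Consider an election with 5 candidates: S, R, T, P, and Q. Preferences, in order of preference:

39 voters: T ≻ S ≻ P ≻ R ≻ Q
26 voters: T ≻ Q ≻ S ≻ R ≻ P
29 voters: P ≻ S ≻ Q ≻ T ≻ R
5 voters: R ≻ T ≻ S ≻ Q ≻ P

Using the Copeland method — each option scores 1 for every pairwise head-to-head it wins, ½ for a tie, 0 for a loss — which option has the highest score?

T

S: beats R, P, and Q; loses to T → score 3.
R: loses to S, T, P, and Q → score 0.
T: beats S, R, P, and Q → score 4.
P: beats R and Q; loses to S and T → score 2.
Q: beats R; loses to S, T, and P → score 1.
T has the best pairwise record.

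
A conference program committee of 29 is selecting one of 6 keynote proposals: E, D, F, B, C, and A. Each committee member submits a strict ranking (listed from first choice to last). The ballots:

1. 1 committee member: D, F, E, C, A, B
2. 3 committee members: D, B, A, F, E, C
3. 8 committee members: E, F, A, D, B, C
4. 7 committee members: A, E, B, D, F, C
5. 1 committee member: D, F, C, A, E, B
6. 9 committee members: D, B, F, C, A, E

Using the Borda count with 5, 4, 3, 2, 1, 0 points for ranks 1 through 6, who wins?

D

E: 1·3 + 3·1 + 8·5 + 7·4 + 1·1 + 9·0 = 75
D: 1·5 + 3·5 + 8·2 + 7·2 + 1·5 + 9·5 = 100
F: 1·4 + 3·2 + 8·4 + 7·1 + 1·4 + 9·3 = 80
B: 1·0 + 3·4 + 8·1 + 7·3 + 1·0 + 9·4 = 77
C: 1·2 + 3·0 + 8·0 + 7·0 + 1·3 + 9·2 = 23
A: 1·1 + 3·3 + 8·3 + 7·5 + 1·2 + 9·1 = 80
D has the highest Borda score (100).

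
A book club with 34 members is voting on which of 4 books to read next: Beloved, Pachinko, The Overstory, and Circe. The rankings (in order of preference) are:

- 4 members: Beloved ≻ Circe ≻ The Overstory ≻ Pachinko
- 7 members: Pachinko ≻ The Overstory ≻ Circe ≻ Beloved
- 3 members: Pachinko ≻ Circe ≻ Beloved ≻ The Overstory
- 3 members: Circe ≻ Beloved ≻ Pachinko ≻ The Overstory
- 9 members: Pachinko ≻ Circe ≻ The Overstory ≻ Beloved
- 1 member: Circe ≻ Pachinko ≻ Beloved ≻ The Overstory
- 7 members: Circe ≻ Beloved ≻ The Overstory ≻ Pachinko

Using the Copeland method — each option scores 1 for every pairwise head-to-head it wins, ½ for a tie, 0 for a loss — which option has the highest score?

Pachinko

Beloved: beats The Overstory; loses to Pachinko and Circe → score 1.
Pachinko: beats Beloved, The Overstory, and Circe → score 3.
The Overstory: loses to Beloved, Pachinko, and Circe → score 0.
Circe: beats Beloved and The Overstory; loses to Pachinko → score 2.
Pachinko has the best pairwise record.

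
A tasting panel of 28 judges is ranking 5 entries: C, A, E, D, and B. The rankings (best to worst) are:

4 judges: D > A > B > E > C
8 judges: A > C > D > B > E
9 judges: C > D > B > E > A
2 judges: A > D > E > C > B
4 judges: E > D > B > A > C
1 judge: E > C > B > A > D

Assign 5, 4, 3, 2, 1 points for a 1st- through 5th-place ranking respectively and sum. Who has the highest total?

D

C: 4·1 + 8·4 + 9·5 + 2·2 + 4·1 + 1·4 = 93
A: 4·4 + 8·5 + 9·1 + 2·5 + 4·2 + 1·2 = 85
E: 4·2 + 8·1 + 9·2 + 2·3 + 4·5 + 1·5 = 65
D: 4·5 + 8·3 + 9·4 + 2·4 + 4·4 + 1·1 = 105
B: 4·3 + 8·2 + 9·3 + 2·1 + 4·3 + 1·3 = 72
D has the highest Borda score (105).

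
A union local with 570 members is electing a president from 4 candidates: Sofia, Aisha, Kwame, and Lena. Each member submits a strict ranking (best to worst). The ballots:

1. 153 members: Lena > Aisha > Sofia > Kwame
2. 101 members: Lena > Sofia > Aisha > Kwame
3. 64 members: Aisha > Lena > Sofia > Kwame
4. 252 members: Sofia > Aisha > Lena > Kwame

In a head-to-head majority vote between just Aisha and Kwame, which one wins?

Voters preferring Aisha to Kwame: 570; preferring Kwame to Aisha: 0.
Aisha wins the head-to-head.

Aisha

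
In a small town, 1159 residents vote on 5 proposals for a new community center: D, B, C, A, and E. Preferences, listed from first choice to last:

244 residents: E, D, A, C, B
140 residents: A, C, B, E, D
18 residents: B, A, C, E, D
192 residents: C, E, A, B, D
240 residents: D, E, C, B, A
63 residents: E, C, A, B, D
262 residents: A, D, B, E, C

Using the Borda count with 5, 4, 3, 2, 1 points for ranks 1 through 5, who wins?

D: 244·4 + 140·1 + 18·1 + 192·1 + 240·5 + 63·1 + 262·4 = 3637
B: 244·1 + 140·3 + 18·5 + 192·2 + 240·2 + 63·2 + 262·3 = 2530
C: 244·2 + 140·4 + 18·3 + 192·5 + 240·3 + 63·4 + 262·1 = 3296
A: 244·3 + 140·5 + 18·4 + 192·3 + 240·1 + 63·3 + 262·5 = 3819
E: 244·5 + 140·2 + 18·2 + 192·4 + 240·4 + 63·5 + 262·2 = 4103
E has the highest Borda score (4103).

E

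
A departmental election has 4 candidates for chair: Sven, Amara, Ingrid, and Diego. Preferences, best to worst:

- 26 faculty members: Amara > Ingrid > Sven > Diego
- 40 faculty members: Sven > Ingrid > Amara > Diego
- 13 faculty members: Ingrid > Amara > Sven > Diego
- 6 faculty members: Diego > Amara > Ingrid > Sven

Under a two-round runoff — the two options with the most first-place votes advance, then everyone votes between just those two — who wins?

Amara

Round 1 first-place votes: Sven 40, Amara 26, Ingrid 13, Diego 6.
Sven and Amara advance.
Runoff: Sven is preferred to Amara by 40 voters; Amara by 45.
Amara wins the runoff.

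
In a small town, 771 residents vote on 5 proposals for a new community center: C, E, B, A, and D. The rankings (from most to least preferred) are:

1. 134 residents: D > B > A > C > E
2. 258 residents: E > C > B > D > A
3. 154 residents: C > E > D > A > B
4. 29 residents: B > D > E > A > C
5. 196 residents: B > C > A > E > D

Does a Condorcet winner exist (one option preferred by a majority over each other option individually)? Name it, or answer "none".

C

C vs E: 484–287 for C.
C vs B: 412–359 for C.
C vs A: 608–163 for C.
C vs D: 608–163 for C.
C beats every other option head-to-head.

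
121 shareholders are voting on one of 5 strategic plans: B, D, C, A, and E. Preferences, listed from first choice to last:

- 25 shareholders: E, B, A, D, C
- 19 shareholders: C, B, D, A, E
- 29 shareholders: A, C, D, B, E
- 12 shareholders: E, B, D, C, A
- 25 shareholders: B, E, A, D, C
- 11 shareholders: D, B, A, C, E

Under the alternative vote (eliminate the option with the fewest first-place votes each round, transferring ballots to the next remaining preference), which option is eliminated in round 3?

A

Round 1: B 25, D 11, C 19, A 29, E 37. Eliminate D.
Round 2: B 36, C 19, A 29, E 37. Eliminate C.
Round 3: B 55, A 29, E 37. Eliminate A.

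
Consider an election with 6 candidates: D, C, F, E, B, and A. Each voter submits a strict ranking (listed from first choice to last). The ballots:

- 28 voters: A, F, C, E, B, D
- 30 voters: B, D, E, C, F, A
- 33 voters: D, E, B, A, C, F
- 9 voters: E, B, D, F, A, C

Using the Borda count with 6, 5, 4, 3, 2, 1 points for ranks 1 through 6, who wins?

E

D: 28·1 + 30·5 + 33·6 + 9·4 = 412
C: 28·4 + 30·3 + 33·2 + 9·1 = 277
F: 28·5 + 30·2 + 33·1 + 9·3 = 260
E: 28·3 + 30·4 + 33·5 + 9·6 = 423
B: 28·2 + 30·6 + 33·4 + 9·5 = 413
A: 28·6 + 30·1 + 33·3 + 9·2 = 315
E has the highest Borda score (423).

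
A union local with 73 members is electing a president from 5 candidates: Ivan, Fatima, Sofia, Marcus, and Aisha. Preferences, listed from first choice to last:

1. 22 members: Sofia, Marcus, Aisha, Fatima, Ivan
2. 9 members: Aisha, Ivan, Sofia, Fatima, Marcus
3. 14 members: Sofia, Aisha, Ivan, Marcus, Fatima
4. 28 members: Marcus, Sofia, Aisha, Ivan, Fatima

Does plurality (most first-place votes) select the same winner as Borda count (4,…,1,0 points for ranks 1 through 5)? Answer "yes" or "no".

Plurality — first-place votes: Ivan 0, Fatima 0, Sofia 36, Marcus 28, Aisha 9. Winner: Sofia.
Borda — scores: Ivan 83, Fatima 31, Sofia 246, Marcus 192, Aisha 178. Winner: Sofia.
The two methods agree.

yes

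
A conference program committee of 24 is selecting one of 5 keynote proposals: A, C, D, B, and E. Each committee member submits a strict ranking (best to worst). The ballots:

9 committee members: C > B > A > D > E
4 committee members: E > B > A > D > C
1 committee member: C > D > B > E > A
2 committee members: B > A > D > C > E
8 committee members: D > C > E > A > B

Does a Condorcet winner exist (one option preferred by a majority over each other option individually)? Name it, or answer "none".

Checking pairwise contests:
C beats A 18–6.
D beats C 14–10.
A beats D 15–9.
C beats B 18–6.
C beats E 20–4.
Every option loses at least one head-to-head, so there is no Condorcet winner.

none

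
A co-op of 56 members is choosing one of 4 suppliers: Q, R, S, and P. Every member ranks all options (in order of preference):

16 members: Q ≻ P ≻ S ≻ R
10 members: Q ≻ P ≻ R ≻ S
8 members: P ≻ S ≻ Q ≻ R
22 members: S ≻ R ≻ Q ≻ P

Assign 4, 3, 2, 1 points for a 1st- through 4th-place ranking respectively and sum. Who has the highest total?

Q

Q: 16·4 + 10·4 + 8·2 + 22·2 = 164
R: 16·1 + 10·2 + 8·1 + 22·3 = 110
S: 16·2 + 10·1 + 8·3 + 22·4 = 154
P: 16·3 + 10·3 + 8·4 + 22·1 = 132
Q has the highest Borda score (164).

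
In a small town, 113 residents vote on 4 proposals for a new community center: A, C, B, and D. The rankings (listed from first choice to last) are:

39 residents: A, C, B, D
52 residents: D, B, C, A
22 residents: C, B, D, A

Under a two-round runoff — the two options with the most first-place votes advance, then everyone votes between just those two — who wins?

D

Round 1 first-place votes: A 39, C 22, B 0, D 52.
D and A advance.
Runoff: D is preferred to A by 74 voters; A by 39.
D wins the runoff.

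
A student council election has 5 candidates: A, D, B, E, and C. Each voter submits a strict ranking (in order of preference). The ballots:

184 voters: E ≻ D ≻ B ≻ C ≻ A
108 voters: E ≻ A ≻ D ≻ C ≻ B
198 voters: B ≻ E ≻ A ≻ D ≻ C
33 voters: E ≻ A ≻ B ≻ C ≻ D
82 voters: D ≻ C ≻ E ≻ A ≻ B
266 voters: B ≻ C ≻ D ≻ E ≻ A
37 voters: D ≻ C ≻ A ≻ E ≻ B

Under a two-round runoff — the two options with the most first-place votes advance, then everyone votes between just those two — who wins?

Round 1 first-place votes: A 0, D 119, B 464, E 325, C 0.
B and E advance.
Runoff: B is preferred to E by 464 voters; E by 444.
B wins the runoff.

B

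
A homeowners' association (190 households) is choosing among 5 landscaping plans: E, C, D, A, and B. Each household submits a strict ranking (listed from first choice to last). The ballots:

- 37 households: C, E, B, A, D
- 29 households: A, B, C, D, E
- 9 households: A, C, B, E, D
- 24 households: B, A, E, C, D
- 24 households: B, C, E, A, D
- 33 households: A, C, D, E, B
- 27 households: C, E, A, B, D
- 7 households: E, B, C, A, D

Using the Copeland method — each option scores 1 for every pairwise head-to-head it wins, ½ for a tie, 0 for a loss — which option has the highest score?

E: beats D and B; ties A; loses to C → score 2.5.
C: beats E, D, and B; ties A → score 3.5.
D: loses to E, C, A, and B → score 0.
A: beats D and B; ties E and C → score 3.
B: beats D; loses to E, C, and A → score 1.
C has the best pairwise record.

C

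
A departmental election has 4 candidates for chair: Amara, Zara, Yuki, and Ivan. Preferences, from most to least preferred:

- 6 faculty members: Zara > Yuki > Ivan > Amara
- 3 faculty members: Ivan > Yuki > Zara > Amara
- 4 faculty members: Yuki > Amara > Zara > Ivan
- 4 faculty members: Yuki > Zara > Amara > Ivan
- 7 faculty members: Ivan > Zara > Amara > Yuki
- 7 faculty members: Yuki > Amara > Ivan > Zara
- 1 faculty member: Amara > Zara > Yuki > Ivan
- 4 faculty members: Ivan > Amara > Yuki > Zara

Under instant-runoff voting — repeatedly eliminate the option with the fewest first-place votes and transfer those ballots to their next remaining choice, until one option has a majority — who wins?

Round 1: Amara 1, Zara 6, Yuki 15, Ivan 14. Eliminate Amara.
Round 2: Zara 7, Yuki 15, Ivan 14. Eliminate Zara.
Round 3: Yuki 22, Ivan 14. Yuki has a majority.

Yuki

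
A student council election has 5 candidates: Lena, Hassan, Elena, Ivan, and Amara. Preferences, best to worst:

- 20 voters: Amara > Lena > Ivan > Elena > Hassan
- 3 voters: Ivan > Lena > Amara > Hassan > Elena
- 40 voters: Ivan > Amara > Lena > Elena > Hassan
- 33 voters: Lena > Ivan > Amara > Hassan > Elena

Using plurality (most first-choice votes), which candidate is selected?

First-place votes: Lena 33, Hassan 0, Elena 0, Ivan 43, Amara 20.
Ivan has the most first-place votes.

Ivan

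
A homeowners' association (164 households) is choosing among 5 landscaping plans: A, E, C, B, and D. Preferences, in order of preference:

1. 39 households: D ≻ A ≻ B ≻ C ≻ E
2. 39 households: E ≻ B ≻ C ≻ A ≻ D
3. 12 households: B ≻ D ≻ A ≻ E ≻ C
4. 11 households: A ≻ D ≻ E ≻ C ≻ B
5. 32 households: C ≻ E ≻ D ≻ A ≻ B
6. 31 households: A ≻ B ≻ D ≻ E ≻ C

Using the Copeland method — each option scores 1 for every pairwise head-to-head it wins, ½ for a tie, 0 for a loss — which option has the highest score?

D

A: beats E, C, and B; loses to D → score 3.
E: beats C; ties B; loses to A and D → score 1.5.
C: loses to A, E, B, and D → score 0.
B: beats C; ties E and D; loses to A → score 2.
D: beats A, E, and C; ties B → score 3.5.
D has the best pairwise record.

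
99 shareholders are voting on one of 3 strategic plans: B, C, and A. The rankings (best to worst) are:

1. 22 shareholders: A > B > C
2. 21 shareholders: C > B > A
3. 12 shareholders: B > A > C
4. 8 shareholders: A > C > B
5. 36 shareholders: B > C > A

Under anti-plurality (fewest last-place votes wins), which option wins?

Last-place votes: B 8, C 34, A 57.
B is ranked last by the fewest voters, so B wins.

B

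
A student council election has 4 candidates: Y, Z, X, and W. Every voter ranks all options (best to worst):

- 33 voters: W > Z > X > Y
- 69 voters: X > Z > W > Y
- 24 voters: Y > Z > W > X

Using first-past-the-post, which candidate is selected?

First-place votes: Y 24, Z 0, X 69, W 33.
X has the most first-place votes.

X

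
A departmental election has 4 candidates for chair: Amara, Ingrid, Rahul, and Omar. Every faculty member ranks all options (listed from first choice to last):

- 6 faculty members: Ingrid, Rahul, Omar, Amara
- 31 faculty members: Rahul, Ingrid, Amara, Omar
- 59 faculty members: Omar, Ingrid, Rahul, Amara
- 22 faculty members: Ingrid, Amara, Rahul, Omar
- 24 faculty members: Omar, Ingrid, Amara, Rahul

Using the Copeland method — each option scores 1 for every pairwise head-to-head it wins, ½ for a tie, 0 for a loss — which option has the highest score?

Omar

Amara: loses to Ingrid, Rahul, and Omar → score 0.
Ingrid: beats Amara and Rahul; loses to Omar → score 2.
Rahul: beats Amara; loses to Ingrid and Omar → score 1.
Omar: beats Amara, Ingrid, and Rahul → score 3.
Omar has the best pairwise record.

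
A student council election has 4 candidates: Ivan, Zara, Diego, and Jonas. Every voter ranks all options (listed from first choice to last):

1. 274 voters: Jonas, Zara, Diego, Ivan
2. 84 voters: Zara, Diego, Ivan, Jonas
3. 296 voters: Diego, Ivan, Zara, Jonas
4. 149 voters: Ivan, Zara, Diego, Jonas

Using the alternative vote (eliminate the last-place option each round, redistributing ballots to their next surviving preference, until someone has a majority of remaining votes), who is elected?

Round 1: Ivan 149, Zara 84, Diego 296, Jonas 274. Eliminate Zara.
Round 2: Ivan 149, Diego 380, Jonas 274. Eliminate Ivan.
Round 3: Diego 529, Jonas 274. Diego has a majority.

Diego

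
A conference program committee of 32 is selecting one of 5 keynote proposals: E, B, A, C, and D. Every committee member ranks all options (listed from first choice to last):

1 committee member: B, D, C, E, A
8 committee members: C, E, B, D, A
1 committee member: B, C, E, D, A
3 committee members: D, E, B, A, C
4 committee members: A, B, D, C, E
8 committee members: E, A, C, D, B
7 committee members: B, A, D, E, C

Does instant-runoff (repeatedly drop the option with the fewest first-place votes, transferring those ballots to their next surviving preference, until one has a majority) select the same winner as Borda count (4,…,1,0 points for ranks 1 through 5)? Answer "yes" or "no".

Instant-runoff — R1 E 8, B 9, A 4, C 8, D 3 (D out); R2 E 11, B 9, A 4, C 8 (A out); R3 E 11, B 13, C 8 (C out); R4 E 19, B 13 (E winner). Winner: E.
Borda — scores: E 75, B 70, A 64, C 57, D 54. Winner: E.
The two methods agree.

yes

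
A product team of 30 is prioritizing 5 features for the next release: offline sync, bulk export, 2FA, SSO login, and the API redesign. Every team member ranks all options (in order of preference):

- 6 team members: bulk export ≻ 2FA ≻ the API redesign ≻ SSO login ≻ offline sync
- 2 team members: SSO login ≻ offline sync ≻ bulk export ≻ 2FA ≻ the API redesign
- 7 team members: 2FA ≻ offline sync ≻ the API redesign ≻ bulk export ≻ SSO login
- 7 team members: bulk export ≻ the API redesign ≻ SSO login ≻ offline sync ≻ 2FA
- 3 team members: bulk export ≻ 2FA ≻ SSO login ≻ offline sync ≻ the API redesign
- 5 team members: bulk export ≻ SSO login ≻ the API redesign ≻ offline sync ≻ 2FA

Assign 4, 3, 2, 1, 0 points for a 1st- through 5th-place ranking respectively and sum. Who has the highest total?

bulk export

offline sync: 6·0 + 2·3 + 7·3 + 7·1 + 3·1 + 5·1 = 42
bulk export: 6·4 + 2·2 + 7·1 + 7·4 + 3·4 + 5·4 = 95
2FA: 6·3 + 2·1 + 7·4 + 7·0 + 3·3 + 5·0 = 57
SSO login: 6·1 + 2·4 + 7·0 + 7·2 + 3·2 + 5·3 = 49
the API redesign: 6·2 + 2·0 + 7·2 + 7·3 + 3·0 + 5·2 = 57
bulk export has the highest Borda score (95).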